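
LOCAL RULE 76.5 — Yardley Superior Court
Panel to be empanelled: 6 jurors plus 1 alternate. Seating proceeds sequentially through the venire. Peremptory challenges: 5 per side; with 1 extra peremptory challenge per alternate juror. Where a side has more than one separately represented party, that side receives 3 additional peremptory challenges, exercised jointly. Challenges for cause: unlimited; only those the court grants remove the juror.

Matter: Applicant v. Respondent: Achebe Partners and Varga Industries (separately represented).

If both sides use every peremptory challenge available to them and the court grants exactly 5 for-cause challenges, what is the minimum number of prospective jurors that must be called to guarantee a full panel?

27

Seats to fill: 6 + 1 alternates = 7.
Peremptories — Applicant: 5 + 1×1 = 6; Respondent: 5 + 1×1 + 3 = 9; total 15.
For-cause removals: 5.
Minimum venire: 7 + 15 + 5 = 27.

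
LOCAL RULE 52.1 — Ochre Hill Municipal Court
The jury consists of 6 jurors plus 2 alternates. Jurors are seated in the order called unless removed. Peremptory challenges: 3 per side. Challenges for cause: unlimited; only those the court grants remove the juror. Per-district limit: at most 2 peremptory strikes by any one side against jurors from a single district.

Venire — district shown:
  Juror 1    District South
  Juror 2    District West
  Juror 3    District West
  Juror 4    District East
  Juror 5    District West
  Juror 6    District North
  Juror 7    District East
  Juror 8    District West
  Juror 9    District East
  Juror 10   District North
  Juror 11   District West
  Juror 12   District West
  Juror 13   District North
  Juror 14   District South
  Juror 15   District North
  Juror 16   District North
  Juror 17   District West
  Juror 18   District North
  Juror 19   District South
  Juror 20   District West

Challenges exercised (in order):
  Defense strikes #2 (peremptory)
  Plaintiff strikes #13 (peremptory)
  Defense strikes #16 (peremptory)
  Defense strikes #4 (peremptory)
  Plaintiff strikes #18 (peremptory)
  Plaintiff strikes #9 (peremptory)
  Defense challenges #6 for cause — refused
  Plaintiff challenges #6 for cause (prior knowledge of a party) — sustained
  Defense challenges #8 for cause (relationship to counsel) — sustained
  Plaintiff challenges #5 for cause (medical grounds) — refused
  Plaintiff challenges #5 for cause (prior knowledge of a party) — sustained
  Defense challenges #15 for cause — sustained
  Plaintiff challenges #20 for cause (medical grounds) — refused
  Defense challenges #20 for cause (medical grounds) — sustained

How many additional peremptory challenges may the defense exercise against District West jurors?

0

Defense peremptories so far: #2, #16, #4 — 3 of 3 used, 0 left overall.
Against District West: #2 — 1 used; per-district cap 2 leaves 1.
Binding limit: min(0, 1) = 0.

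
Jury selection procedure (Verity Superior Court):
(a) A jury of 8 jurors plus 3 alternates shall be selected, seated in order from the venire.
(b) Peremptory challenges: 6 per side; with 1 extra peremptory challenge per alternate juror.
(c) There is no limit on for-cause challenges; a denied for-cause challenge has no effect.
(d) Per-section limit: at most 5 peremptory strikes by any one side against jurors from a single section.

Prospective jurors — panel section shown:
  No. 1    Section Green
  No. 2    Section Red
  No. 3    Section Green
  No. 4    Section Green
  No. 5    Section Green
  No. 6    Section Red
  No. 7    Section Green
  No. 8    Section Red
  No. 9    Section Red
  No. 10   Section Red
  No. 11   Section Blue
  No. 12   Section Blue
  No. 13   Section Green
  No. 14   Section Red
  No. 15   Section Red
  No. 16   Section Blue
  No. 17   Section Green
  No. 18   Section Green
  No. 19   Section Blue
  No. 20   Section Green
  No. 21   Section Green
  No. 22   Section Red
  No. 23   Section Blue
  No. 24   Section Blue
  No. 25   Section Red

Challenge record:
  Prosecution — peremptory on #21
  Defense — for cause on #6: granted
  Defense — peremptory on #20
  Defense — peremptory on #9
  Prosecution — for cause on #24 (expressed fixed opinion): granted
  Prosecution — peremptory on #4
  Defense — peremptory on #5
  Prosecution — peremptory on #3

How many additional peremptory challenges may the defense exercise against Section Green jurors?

Defense peremptories so far: #20, #9, #5 — 3 of 9 used, 6 left overall.
Against Section Green: #20, #5 — 2 used; per-section cap 5 leaves 3.
Binding limit: min(6, 3) = 3.

3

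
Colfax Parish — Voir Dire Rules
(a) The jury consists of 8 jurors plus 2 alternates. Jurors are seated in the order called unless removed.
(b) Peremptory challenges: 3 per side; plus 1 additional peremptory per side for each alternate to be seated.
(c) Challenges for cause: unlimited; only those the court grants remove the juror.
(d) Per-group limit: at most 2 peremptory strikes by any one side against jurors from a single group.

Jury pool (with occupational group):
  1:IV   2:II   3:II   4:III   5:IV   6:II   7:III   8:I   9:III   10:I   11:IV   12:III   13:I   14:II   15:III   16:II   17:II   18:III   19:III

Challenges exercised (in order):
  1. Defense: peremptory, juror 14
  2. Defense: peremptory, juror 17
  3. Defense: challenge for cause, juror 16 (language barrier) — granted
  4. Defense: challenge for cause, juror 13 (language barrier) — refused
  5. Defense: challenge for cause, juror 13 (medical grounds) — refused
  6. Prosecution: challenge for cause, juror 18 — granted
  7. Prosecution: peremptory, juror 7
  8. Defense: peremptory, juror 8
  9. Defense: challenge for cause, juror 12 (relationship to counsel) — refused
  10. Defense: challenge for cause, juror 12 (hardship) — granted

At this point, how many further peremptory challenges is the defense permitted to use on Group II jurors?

Defense peremptories so far: #14, #17, #8 — 3 of 5 used, 2 left overall.
Against Group II: #14, #17 — 2 used; per-group cap 2 leaves 0.
Binding limit: min(2, 0) = 0.

0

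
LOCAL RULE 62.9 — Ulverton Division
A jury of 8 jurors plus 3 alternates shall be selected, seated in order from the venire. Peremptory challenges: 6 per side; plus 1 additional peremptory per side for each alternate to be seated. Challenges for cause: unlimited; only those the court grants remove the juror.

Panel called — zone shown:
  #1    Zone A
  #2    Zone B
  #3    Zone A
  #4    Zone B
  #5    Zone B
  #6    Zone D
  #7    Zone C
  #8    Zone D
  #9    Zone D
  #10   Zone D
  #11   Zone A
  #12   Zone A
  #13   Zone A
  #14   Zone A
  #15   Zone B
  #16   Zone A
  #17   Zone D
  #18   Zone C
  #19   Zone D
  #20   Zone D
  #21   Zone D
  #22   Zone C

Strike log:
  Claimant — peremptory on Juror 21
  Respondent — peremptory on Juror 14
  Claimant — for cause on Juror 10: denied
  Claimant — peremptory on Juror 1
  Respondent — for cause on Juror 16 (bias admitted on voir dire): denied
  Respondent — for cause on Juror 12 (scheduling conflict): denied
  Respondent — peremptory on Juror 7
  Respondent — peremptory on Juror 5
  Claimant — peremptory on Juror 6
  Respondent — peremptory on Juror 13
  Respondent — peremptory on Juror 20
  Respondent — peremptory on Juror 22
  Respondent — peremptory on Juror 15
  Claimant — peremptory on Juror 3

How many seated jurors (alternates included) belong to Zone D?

Removed: #1, #3, #5, #6, #7, #13, #14, #15, #20, #21, #22.
Seated (11 incl. alternates): #2, #4, #8, #9, #10, #11, #12, #16, #17, #18, #19.
Of those, in Zone D: #8, #9, #10, #17, #19 → 5.

5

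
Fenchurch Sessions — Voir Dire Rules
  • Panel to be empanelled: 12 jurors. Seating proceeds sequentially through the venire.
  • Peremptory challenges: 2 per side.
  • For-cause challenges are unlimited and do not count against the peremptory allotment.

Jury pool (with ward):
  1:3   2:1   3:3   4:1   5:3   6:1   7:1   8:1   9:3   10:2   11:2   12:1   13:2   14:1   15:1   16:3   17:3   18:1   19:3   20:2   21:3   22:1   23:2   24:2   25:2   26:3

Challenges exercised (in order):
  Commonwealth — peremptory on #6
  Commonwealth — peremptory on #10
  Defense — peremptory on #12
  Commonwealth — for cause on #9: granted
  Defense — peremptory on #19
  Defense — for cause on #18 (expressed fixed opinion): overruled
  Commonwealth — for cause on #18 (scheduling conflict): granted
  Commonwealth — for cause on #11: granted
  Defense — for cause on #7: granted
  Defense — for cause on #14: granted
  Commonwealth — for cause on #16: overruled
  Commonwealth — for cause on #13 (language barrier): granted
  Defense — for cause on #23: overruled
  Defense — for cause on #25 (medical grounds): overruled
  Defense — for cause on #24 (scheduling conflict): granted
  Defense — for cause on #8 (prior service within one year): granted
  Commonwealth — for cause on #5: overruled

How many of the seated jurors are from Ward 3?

Removed: #6, #7, #8, #9, #10, #11, #12, #13, #14, #18, #19, #24.
Seated jurors 1–12: #1, #2, #3, #4, #5, #15, #16, #17, #20, #21, #22, #23.
Of those, in Ward 3: #1, #3, #5, #16, #17, #21 → 6.

6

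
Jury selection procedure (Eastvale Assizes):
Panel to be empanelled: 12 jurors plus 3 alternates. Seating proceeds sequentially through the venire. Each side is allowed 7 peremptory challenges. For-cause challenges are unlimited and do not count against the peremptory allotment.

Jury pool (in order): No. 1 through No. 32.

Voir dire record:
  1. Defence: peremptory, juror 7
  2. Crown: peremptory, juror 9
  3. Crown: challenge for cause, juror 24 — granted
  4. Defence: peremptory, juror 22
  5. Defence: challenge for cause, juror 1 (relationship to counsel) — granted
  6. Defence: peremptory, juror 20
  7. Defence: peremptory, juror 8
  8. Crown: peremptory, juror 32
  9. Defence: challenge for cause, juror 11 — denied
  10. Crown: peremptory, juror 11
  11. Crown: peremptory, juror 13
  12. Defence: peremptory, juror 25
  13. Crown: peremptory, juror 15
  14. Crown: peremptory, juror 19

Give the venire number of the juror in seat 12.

Removed: #1, #7, #8, #9, #11, #13, #15, #19, #20, #22, #24, #25, #32.
Seating in order: seats 1–12 → #2, #3, #4, #5, #6, #10, #12, #14, #16, #17, #18, #21; alternates → #23, #26, #27.
So seat 12 is #21.

21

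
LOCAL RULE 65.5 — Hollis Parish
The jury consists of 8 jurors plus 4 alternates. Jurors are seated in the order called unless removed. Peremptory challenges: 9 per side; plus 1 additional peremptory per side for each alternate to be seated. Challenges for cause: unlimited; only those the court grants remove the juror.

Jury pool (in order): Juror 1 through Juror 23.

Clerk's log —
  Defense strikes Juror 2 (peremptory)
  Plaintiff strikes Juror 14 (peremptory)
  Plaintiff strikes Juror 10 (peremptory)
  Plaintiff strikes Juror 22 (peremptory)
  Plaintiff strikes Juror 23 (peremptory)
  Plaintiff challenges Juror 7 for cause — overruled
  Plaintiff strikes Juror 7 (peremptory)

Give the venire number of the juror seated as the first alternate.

12

Removed: #2, #7, #10, #14, #22, #23.
Seating in order: seats 1–8 → #1, #3, #4, #5, #6, #8, #9, #11; alternates → #12, #13, #15, #16.
So alternate 1 is #12.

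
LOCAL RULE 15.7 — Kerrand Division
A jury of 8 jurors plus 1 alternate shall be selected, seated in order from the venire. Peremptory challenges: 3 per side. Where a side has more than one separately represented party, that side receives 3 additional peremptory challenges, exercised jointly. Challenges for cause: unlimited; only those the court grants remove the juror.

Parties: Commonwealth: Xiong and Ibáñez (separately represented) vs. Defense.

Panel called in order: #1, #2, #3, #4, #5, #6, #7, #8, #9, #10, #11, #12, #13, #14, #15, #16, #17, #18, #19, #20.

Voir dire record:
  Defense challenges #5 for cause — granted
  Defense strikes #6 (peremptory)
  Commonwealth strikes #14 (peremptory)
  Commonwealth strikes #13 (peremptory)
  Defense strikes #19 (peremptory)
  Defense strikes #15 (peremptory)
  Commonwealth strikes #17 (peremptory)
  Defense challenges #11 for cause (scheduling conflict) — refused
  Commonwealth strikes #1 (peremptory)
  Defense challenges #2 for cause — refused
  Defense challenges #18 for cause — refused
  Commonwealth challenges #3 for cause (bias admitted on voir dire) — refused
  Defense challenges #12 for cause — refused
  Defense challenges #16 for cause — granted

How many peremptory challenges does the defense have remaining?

0

Defense allotment: 3.
Defense peremptories used: #6, #19, #15 — 3 (for-cause on #5, #11, #2, #18, #12, #16 don't count).
Remaining: 3 − 3 = 0.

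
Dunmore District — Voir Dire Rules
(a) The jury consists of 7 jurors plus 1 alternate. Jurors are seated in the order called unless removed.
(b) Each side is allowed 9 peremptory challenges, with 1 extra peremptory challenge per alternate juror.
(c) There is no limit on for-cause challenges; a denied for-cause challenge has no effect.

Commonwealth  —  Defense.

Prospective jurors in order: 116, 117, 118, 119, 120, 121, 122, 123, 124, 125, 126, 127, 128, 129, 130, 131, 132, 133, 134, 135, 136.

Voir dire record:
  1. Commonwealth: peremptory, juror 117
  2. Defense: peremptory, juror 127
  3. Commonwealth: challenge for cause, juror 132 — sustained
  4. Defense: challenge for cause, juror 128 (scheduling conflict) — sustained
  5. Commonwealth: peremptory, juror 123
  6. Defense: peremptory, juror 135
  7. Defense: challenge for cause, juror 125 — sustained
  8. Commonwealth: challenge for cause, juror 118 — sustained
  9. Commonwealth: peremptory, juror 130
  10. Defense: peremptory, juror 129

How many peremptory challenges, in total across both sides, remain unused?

Commonwealth allotment: 9 base + 1 × 1 alternate = 10. Defense allotment: 9 base + 1 × 1 alternate = 10.
Commonwealth peremptories used: #117, #123, #130 — 3 (for-cause on #132, #118 don't count).
Defense peremptories used: #127, #135, #129 — 3 (for-cause on #128, #125 don't count).
Remaining: (10 − 3) + (10 − 3) = 14.

14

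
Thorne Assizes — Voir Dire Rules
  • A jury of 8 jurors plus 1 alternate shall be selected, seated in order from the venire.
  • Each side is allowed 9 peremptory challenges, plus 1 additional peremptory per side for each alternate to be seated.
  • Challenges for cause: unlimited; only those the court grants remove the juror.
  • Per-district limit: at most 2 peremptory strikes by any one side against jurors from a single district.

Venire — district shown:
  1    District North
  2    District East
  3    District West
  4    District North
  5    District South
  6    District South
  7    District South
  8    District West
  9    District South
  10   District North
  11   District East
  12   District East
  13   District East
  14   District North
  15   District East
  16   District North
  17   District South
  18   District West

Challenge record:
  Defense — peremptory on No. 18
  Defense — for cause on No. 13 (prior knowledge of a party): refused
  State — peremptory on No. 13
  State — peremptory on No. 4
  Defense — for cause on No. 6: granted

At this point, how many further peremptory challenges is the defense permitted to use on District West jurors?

1

Defense peremptories so far: #18 — 1 of 10 used, 9 left overall.
Against District West: #18 — 1 used; per-district cap 2 leaves 1.
Binding limit: min(9, 1) = 1.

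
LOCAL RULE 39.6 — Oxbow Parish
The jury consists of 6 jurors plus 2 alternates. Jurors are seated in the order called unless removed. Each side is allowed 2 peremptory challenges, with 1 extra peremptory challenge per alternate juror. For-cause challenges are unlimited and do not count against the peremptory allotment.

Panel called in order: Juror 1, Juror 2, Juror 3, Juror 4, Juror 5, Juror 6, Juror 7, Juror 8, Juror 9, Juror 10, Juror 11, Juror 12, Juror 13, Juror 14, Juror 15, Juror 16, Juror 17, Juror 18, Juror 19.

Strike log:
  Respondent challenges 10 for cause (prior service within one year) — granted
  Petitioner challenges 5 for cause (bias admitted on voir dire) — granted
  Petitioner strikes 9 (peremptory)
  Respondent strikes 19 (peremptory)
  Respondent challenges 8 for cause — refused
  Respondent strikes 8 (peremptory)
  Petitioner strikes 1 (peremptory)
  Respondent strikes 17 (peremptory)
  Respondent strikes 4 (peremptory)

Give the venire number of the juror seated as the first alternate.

13

Removed: #1, #4, #5, #8, #9, #10, #17, #19.
Seating in order: seats 1–6 → #2, #3, #6, #7, #11, #12; alternates → #13, #14.
So alternate 1 is #13.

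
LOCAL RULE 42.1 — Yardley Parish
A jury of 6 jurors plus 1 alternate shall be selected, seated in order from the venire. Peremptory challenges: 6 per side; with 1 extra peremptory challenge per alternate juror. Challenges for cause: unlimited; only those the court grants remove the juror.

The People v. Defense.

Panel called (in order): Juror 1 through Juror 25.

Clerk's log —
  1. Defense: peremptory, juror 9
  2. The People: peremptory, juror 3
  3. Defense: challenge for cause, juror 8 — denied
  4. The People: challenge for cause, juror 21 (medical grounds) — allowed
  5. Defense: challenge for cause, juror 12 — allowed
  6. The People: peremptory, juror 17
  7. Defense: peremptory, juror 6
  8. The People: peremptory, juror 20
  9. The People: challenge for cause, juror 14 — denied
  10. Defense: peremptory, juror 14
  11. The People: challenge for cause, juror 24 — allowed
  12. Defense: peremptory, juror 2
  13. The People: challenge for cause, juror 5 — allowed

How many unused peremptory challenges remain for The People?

4

The People allotment: 6 base + 1 × 1 alternate = 7.
The People peremptories used: #3, #17, #20 — 3 (for-cause on #21, #14, #24, #5 don't count).
Remaining: 7 − 3 = 4.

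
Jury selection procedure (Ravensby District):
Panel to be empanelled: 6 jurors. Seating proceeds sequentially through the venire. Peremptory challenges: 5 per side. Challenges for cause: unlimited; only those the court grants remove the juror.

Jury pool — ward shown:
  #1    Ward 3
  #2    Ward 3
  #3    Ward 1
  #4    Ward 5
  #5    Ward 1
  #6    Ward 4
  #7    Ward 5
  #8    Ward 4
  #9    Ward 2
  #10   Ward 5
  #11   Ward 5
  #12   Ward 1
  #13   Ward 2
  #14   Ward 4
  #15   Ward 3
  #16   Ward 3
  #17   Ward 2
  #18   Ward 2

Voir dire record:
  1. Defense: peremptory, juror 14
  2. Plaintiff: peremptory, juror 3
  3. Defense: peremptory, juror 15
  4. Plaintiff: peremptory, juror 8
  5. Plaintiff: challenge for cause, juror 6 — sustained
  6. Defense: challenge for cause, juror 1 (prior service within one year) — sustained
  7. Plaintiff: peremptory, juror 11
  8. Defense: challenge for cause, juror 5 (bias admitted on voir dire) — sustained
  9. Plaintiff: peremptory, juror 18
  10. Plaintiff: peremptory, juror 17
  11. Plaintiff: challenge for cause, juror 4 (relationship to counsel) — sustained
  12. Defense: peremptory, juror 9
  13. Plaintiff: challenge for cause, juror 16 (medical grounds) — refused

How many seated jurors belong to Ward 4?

Removed: #1, #3, #4, #5, #6, #8, #9, #11, #14, #15, #17, #18.
Seated jurors 1–6: #2, #7, #10, #12, #13, #16.
None of those are in Ward 4 → 0.

0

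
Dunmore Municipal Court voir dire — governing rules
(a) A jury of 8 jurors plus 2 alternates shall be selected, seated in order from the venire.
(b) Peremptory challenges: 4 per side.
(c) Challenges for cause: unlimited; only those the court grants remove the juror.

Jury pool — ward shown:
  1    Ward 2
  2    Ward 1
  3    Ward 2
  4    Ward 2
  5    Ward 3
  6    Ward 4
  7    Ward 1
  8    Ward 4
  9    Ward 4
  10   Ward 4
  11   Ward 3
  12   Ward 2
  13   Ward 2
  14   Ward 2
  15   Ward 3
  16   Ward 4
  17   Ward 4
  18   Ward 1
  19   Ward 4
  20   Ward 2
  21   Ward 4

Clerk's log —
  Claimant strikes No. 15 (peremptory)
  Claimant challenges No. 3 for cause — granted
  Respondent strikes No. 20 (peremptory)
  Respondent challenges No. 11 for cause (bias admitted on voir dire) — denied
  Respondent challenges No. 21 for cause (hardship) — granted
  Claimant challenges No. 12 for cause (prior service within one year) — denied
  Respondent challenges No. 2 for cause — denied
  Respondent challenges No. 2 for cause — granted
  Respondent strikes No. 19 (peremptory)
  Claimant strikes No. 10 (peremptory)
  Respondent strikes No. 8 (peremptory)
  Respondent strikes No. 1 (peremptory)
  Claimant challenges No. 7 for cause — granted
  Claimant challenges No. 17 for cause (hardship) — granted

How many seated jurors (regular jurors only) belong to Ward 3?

2

Removed: #1, #2, #3, #7, #8, #10, #15, #17, #19, #20, #21.
Seated jurors 1–8: #4, #5, #6, #9, #11, #12, #13, #14 (alternates #16, #18 not counted).
Of those, in Ward 3: #5, #11 → 2.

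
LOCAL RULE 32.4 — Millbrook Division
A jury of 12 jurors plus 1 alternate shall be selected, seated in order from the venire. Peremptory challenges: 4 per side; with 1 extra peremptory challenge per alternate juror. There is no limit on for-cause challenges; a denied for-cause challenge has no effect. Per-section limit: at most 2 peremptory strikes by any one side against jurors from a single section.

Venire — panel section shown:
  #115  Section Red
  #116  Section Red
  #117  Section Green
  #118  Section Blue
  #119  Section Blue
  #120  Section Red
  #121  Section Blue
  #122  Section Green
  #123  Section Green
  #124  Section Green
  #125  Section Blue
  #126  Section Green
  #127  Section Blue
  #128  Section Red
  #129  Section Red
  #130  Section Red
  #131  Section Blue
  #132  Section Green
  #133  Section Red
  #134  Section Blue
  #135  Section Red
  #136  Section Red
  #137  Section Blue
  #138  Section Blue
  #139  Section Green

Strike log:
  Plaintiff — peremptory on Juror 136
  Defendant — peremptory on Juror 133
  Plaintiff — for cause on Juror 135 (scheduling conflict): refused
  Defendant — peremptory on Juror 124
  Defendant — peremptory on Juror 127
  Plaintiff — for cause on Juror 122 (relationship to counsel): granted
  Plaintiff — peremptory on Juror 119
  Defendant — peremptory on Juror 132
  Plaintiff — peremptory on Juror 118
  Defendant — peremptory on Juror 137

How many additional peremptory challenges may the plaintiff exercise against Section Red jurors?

Plaintiff peremptories so far: #136, #119, #118 — 3 of 5 used, 2 left overall.
Against Section Red: #136 — 1 used; per-section cap 2 leaves 1.
Binding limit: min(2, 1) = 1.

1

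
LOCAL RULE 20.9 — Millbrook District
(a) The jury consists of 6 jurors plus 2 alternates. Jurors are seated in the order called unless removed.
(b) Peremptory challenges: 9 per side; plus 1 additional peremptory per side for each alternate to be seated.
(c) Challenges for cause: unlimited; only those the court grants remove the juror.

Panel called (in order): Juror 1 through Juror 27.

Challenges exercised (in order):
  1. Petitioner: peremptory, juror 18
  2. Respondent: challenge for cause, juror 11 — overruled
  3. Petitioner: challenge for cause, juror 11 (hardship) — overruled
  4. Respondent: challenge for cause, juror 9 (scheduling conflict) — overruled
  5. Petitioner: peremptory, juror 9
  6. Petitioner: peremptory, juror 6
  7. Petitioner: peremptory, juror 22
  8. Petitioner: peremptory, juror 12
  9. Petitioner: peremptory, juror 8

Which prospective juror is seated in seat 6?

7

Removed: #6, #8, #9, #12, #18, #22. (#11 stays — for-cause denied.)
Filling seats in venire order through position 6: #1, #2, #3, #4, #5, #7.
So seat 6 is #7.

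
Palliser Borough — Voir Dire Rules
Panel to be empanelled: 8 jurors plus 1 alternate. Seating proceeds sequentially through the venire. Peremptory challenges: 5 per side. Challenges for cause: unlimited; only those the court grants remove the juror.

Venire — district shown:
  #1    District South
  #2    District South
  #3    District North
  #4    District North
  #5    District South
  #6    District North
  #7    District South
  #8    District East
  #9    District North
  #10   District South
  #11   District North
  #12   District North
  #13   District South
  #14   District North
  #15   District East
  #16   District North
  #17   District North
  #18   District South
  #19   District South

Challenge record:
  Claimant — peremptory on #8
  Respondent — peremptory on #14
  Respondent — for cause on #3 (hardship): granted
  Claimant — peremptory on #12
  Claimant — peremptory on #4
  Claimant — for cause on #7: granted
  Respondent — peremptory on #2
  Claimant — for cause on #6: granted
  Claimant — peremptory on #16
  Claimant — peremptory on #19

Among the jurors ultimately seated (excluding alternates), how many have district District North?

3

Removed: #2, #3, #4, #6, #7, #8, #12, #14, #16, #19.
Seated jurors 1–8: #1, #5, #9, #10, #11, #13, #15, #17 (alternates #18 not counted).
Of those, in District North: #9, #11, #17 → 3.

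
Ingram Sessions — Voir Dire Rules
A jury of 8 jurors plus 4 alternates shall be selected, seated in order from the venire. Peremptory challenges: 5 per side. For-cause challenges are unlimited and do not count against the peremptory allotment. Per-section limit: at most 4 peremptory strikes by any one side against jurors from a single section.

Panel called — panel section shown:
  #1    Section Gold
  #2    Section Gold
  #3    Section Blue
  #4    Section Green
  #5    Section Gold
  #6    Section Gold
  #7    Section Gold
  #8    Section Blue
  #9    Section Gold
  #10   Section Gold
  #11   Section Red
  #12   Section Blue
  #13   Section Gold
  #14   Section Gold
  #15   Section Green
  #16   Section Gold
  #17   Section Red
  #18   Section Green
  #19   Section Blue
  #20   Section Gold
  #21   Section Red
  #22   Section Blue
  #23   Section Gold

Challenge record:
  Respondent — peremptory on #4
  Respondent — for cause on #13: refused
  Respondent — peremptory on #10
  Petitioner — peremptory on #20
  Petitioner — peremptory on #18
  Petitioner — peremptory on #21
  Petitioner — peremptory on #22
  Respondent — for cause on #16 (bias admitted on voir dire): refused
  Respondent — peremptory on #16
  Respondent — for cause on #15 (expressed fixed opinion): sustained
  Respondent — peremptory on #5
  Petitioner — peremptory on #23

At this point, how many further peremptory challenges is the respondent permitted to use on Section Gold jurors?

Respondent peremptories so far: #4, #10, #16, #5 — 4 of 5 used, 1 left overall.
Against Section Gold: #10, #16, #5 — 3 used; per-section cap 4 leaves 1.
Binding limit: min(1, 1) = 1.

1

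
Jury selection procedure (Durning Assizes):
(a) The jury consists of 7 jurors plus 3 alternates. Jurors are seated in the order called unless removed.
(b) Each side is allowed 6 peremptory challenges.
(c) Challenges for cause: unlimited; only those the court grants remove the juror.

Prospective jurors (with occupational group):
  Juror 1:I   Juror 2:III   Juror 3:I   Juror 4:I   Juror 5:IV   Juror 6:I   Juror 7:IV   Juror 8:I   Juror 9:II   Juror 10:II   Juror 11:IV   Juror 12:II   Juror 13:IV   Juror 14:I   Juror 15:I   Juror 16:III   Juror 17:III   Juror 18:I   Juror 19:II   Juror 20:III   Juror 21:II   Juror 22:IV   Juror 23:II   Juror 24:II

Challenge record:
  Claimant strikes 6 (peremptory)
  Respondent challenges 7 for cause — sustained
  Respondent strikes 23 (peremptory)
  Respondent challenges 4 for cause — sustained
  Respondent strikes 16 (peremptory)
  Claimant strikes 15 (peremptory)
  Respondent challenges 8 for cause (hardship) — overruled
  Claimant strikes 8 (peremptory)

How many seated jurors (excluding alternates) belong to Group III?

1

Removed: #4, #6, #7, #8, #15, #16, #23.
Seated jurors 1–7: #1, #2, #3, #5, #9, #10, #11 (alternates #12, #13, #14 not counted).
Of those, in Group III: #2 → 1.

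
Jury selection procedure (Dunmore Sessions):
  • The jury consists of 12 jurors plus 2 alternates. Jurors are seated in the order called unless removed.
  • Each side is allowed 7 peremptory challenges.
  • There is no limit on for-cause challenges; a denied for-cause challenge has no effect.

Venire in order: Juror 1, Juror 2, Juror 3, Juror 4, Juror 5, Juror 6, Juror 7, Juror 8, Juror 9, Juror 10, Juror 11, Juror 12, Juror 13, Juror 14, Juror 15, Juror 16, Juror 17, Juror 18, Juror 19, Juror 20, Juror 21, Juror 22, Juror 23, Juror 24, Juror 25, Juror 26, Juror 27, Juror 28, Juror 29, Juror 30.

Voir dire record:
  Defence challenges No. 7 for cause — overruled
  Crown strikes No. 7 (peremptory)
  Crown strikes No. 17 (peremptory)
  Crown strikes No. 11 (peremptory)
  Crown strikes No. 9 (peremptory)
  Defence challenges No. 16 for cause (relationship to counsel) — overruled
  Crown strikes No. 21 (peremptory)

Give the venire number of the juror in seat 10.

13

Removed: #7, #9, #11, #17, #21. (#16 stays — for-cause denied.)
Filling seats in venire order through position 10: #1, #2, #3, #4, #5, #6, #8, #10, #12, #13.
So seat 10 is #13.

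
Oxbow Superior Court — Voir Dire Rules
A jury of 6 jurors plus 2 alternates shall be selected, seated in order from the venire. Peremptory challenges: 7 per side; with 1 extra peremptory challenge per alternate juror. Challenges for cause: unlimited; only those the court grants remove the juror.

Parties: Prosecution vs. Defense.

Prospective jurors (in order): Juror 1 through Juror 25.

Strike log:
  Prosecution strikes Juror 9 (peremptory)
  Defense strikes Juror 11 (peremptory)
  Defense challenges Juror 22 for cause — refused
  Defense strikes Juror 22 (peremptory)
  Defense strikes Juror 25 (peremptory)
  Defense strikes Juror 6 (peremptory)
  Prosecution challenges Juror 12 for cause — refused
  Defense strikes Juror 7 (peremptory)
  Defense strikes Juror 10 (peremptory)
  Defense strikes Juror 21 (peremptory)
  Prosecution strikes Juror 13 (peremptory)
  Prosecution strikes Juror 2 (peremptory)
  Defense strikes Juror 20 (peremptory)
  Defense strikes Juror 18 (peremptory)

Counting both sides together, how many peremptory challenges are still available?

Prosecution allotment: 7 base + 1 × 2 alternates = 9. Defense allotment: 7 base + 1 × 2 alternates = 9.
Prosecution peremptories used: #9, #13, #2 — 3 (the for-cause on #12 doesn't count).
Defense peremptories used: #11, #22, #25, #6, #7, #10, #21, #20, #18 — 9 (the for-cause on #22 doesn't count).
Remaining: (9 − 3) + (9 − 9) = 6.

6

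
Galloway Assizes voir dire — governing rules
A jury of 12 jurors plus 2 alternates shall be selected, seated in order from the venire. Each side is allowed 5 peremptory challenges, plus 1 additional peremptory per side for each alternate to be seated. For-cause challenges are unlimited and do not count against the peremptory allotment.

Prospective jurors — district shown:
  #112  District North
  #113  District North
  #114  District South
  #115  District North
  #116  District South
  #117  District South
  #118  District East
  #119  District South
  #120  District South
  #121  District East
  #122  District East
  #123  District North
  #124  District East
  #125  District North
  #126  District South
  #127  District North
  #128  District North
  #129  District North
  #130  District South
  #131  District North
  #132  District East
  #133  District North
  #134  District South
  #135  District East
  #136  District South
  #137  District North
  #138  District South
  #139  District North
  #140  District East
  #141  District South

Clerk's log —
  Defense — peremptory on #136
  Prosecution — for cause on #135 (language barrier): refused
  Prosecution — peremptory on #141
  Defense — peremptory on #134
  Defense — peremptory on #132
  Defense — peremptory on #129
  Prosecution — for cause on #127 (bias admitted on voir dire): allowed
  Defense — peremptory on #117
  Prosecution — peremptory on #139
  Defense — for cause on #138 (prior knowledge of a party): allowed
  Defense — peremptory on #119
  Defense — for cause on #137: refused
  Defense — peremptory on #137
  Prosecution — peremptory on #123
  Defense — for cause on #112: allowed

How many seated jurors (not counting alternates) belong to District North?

Removed: #112, #117, #119, #123, #127, #129, #132, #134, #136, #137, #138, #139, #141.
Seated jurors 1–12: #113, #114, #115, #116, #118, #120, #121, #122, #124, #125, #126, #128 (alternates #130, #131 not counted).
Of those, in District North: #113, #115, #125, #128 → 4.

4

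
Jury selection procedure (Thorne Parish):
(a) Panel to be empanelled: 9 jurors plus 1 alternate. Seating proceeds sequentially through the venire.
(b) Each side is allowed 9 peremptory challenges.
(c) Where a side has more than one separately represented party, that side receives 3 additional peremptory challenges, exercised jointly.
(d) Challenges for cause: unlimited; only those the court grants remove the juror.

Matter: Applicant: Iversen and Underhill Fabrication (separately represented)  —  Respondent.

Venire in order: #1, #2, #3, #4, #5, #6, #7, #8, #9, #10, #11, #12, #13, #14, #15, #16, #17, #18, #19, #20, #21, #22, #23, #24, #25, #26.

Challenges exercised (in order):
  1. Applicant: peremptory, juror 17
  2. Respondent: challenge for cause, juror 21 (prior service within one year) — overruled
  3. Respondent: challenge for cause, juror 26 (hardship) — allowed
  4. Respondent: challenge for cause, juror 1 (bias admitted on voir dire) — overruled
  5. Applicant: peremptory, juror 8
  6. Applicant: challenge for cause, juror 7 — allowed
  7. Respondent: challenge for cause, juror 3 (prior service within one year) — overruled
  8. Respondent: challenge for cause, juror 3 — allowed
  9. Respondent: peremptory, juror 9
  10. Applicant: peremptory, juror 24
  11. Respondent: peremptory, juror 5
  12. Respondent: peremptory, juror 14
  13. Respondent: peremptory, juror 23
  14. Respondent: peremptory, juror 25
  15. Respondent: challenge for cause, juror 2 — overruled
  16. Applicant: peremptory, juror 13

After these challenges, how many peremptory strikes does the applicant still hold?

8

Applicant allotment: 9 base + 3 multi-party = 12.
Applicant peremptories used: #17, #8, #24, #13 — 4 (the for-cause on #7 doesn't count).
Remaining: 12 − 4 = 8.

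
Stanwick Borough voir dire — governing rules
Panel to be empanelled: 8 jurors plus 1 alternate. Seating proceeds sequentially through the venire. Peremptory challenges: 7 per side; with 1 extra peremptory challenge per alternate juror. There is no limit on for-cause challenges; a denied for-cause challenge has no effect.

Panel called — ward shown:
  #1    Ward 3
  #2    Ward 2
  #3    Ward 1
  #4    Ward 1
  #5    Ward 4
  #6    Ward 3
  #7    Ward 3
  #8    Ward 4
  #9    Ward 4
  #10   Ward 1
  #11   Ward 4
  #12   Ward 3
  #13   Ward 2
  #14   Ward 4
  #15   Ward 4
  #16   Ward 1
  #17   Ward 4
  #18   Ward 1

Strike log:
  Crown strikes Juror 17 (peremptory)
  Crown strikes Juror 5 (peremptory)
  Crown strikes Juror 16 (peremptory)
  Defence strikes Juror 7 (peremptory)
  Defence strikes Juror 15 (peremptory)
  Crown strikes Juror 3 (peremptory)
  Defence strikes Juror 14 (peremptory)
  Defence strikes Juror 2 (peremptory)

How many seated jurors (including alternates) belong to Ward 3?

Removed: #2, #3, #5, #7, #14, #15, #16, #17.
Seated (9 incl. alternates): #1, #4, #6, #8, #9, #10, #11, #12, #13.
Of those, in Ward 3: #1, #6, #12 → 3.

3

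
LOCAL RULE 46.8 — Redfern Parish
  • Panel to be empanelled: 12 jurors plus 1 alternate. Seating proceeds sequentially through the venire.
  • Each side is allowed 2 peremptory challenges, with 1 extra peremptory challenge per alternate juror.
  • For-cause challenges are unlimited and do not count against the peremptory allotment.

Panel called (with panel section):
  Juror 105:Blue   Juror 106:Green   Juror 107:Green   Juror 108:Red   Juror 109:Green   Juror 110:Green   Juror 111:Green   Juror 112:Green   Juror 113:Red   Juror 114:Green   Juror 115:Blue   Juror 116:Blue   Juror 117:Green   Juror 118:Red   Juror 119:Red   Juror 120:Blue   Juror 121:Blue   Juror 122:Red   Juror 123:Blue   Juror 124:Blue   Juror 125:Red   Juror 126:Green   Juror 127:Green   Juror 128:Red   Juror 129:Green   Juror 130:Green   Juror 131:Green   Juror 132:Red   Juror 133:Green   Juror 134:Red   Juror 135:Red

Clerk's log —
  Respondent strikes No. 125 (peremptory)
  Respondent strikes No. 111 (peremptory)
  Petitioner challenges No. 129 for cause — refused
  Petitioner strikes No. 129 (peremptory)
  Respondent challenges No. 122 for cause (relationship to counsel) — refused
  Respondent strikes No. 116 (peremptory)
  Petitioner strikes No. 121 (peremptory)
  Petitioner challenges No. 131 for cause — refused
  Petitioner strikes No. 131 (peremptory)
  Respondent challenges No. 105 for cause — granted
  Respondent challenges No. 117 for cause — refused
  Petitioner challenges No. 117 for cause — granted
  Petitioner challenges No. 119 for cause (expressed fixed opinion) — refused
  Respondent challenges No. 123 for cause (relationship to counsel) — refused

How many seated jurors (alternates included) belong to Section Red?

Removed: #105, #111, #116, #117, #121, #125, #129, #131.
Seated (13 incl. alternates): #106, #107, #108, #109, #110, #112, #113, #114, #115, #118, #119, #120, #122.
Of those, in Section Red: #108, #113, #118, #119, #122 → 5.

5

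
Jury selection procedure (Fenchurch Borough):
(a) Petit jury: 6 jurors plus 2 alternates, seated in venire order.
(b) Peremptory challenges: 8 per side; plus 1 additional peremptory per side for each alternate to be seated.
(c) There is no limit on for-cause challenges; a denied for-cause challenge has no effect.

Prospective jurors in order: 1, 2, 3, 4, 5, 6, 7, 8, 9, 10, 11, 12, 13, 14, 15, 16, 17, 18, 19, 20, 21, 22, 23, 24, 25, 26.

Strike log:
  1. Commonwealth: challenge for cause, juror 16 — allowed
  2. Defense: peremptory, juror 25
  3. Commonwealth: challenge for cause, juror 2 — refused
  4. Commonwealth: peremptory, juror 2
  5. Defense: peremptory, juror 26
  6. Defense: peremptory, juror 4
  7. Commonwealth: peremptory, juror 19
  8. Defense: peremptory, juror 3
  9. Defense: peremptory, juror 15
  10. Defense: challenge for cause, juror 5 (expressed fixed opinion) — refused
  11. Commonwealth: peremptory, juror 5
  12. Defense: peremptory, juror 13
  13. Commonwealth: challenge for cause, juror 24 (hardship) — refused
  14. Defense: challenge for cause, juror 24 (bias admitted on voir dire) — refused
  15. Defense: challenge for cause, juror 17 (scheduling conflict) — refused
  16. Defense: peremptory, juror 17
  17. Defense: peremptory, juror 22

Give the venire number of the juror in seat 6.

10

Removed: #2, #3, #4, #5, #13, #15, #16, #17, #19, #22, #25, #26. (#24 stays — for-cause denied.)
Seating in order: seats 1–6 → #1, #6, #7, #8, #9, #10; alternates → #11, #12.
So seat 6 is #10.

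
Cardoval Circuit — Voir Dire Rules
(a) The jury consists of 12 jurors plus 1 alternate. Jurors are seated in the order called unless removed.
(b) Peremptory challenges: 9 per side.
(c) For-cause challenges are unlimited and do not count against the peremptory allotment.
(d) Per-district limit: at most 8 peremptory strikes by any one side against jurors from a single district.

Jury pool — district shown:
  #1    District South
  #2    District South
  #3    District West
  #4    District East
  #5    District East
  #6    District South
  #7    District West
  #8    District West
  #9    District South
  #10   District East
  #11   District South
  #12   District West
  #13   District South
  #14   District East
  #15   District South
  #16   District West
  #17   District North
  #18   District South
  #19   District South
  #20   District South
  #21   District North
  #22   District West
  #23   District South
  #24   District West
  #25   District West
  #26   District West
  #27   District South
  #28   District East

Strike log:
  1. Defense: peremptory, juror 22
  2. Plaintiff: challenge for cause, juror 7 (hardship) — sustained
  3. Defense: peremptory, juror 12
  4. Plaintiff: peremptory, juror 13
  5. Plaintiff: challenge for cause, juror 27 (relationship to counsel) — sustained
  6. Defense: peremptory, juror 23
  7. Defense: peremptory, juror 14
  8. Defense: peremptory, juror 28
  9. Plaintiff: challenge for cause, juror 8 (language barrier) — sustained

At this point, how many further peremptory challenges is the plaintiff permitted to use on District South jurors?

Plaintiff peremptories so far: #13 — 1 of 9 used, 8 left overall.
Against District South: #13 — 1 used; per-district cap 8 leaves 7.
Binding limit: min(8, 7) = 7.

7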